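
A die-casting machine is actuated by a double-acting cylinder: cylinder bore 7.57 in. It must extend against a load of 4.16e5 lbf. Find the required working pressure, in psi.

Cap-side area A_cap = π/4 × (7.57 in)² = 45.01 in^2
P = F / A = 4.16e5 lbf / A

P ≈ 9240 psi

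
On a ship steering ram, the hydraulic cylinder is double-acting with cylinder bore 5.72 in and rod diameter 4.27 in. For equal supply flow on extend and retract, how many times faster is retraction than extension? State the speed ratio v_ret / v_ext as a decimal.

v_ret/v_ext ≈ 2.26

Cap-side area A_cap = π/4 × (5.72 in)² = 25.70 in^2
Rod-side annular area A_ann = π/4 × (5.72² − 4.27²) = 11.38 in^2
For equal Q, v ∝ 1/A, so v_ret/v_ext = A_cap/A_ann.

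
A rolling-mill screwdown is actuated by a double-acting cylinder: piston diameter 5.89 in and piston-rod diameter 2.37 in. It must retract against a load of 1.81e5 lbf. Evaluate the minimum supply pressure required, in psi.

P ≈ 7930 psi

Rod-side annular area A_ann = π/4 × (5.89² − 2.37²) = 22.84 in^2
Retraction: pressure acts on the annular area.
P = F / A = 1.81e5 lbf / A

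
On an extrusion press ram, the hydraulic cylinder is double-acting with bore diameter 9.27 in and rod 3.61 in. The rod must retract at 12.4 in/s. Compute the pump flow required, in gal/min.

Rod-side annular area A_ann = π/4 × (9.27² − 3.61²) = 57.26 in^2
Q = A × v

Q ≈ 184 gal/min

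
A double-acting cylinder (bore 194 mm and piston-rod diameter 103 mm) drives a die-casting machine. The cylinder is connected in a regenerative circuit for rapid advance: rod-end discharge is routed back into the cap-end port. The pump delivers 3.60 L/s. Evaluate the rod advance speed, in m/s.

v ≈ 0.432 m/s

In regeneration the rod-end outflow joins the pump flow into the cap end, so the net volume the pump must supply per unit advance equals the rod cross-section area.
Rod cross-section A_rod = π/4 × (103 mm)² = 8332 mm^2
v = Q_pump / A_rod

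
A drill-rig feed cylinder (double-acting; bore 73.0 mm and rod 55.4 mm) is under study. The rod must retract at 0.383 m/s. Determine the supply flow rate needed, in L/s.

Q ≈ 0.680 L/s

Rod-side annular area A_ann = π/4 × (73.0² − 55.4²) = 1775 mm^2
Q = A × v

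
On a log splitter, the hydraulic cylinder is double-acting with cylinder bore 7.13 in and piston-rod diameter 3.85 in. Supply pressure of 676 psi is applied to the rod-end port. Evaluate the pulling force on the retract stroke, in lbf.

F ≈ 19100 lbf

Rod-side annular area A_ann = π/4 × (7.13² − 3.85²) = 28.29 in^2
On retraction the pressure acts on the annular area (bore minus rod).
F = P × A_ann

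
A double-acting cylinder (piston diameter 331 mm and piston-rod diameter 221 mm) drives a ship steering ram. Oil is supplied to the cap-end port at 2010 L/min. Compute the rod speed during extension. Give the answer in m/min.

Cap-side area A_cap = π/4 × (331 mm)² = 86050 mm^2
v = Q / A

v ≈ 23.4 m/min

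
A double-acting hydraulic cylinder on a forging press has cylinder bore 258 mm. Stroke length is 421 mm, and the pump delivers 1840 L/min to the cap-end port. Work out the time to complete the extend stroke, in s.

Cap-side area A_cap = π/4 × (258 mm)² = 52280 mm^2
Swept volume V = A × L; t = V / Q = A·L / Q

t ≈ 0.718 s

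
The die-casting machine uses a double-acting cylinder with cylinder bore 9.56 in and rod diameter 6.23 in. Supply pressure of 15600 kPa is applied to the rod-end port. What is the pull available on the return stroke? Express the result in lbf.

F ≈ 93400 lbf

Rod-side annular area A_ann = π/4 × (9.56² − 6.23²) = 41.30 in^2
On retraction the pressure acts on the annular area (bore minus rod).
F = P × A_ann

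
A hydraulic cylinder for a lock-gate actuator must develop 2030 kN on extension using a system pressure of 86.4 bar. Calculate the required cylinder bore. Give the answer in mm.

D ≈ 547 mm

Extension force acts on the full piston face: F = P × (π/4)D².
D = √(4F / (πP)) = √(4 × 2030 kN / (π × 86.4 bar))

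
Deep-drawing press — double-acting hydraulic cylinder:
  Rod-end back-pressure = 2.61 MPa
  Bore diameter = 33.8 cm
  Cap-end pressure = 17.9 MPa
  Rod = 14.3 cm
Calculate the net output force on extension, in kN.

F ≈ 1410 kN

Cap-side area A_cap = π/4 × (33.8 cm)² = 897.3 cm^2
Rod-side annular area A_ann = π/4 × (33.8² − 14.3²) = 736.7 cm^2
Net thrust = P_cap·A_cap − P_rod·A_ann = 1606 kN − 192.3 kN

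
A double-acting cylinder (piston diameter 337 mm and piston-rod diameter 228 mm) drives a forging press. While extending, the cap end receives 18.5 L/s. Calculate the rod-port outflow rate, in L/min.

Cap-side area A_cap = π/4 × (337 mm)² = 89200 mm^2
Rod-side annular area A_ann = π/4 × (337² − 228²) = 48370 mm^2
Piston speed v = Q_in/A_cap; rod-end outflow Q_out = v × A_ann = Q_in × A_ann/A_cap.

Q_out ≈ 602 L/min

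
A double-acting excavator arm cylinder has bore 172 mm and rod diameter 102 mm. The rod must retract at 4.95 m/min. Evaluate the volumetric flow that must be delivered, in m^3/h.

Q ≈ 4.47 m^3/h

Rod-side annular area A_ann = π/4 × (172² − 102²) = 15060 mm^2
Q = A × v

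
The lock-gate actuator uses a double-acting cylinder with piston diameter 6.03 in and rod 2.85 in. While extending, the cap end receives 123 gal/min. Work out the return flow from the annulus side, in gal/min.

Q_out ≈ 95.5 gal/min

Cap-side area A_cap = π/4 × (6.03 in)² = 28.56 in^2
Rod-side annular area A_ann = π/4 × (6.03² − 2.85²) = 22.18 in^2
Piston speed v = Q_in/A_cap; rod-end outflow Q_out = v × A_ann = Q_in × A_ann/A_cap.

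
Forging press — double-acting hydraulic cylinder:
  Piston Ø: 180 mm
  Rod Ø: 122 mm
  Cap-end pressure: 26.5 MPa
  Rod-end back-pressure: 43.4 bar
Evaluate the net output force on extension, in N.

Cap-side area A_cap = π/4 × (180 mm)² = 25450 mm^2
Rod-side annular area A_ann = π/4 × (180² − 122²) = 13760 mm^2
Net thrust = P_cap·A_cap − P_rod·A_ann = 6.743e5 N − 59710 N

F ≈ 6.15e5 N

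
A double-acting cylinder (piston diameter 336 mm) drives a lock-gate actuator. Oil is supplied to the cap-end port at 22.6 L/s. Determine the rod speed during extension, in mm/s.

Cap-side area A_cap = π/4 × (336 mm)² = 88670 mm^2
v = Q / A

v ≈ 255 mm/s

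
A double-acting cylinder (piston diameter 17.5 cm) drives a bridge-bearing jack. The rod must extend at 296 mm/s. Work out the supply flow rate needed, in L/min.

Cap-side area A_cap = π/4 × (17.5 cm)² = 240.5 cm^2
Q = A × v

Q ≈ 427 L/min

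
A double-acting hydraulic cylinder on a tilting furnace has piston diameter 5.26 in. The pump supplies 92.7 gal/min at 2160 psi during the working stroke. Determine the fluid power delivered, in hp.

Hydraulic power = P × Q

W ≈ 117 hp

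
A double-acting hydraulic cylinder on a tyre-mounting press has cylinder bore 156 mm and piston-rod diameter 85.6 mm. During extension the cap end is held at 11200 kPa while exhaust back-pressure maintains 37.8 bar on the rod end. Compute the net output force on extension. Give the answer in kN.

F ≈ 164 kN

Cap-side area A_cap = π/4 × (156 mm)² = 19110 mm^2
Rod-side annular area A_ann = π/4 × (156² − 85.6²) = 13360 mm^2
Net thrust = P_cap·A_cap − P_rod·A_ann = 214.1 kN − 50.50 kN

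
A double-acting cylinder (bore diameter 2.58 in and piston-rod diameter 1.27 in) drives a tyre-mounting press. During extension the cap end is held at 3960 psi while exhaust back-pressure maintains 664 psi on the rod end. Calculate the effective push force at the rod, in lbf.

Cap-side area A_cap = π/4 × (2.58 in)² = 5.228 in^2
Rod-side annular area A_ann = π/4 × (2.58² − 1.27²) = 3.961 in^2
Net thrust = P_cap·A_cap − P_rod·A_ann = 20700 lbf − 2630 lbf

F ≈ 18100 lbf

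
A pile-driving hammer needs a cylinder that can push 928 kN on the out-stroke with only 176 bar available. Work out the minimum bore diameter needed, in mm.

Extension force acts on the full piston face: F = P × (π/4)D².
D = √(4F / (πP)) = √(4 × 928 kN / (π × 176 bar))

D ≈ 259 mm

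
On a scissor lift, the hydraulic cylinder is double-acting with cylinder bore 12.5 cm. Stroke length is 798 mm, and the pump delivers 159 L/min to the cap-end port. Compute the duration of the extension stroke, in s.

t ≈ 3.70 s

Cap-side area A_cap = π/4 × (12.5 cm)² = 122.7 cm^2
Swept volume V = A × L; t = V / Q = A·L / Q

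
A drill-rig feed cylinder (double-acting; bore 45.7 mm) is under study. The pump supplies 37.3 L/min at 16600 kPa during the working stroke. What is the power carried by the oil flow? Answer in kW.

Hydraulic power = P × Q

W ≈ 10.3 kW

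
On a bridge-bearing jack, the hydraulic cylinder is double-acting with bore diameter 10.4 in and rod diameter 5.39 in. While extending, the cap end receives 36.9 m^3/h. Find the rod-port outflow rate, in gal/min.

Q_out ≈ 119 gal/min

Cap-side area A_cap = π/4 × (10.4 in)² = 84.95 in^2
Rod-side annular area A_ann = π/4 × (10.4² − 5.39²) = 62.13 in^2
Piston speed v = Q_in/A_cap; rod-end outflow Q_out = v × A_ann = Q_in × A_ann/A_cap.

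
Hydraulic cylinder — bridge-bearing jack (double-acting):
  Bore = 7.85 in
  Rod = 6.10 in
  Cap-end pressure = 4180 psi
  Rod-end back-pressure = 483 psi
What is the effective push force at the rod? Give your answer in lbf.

Cap-side area A_cap = π/4 × (7.85 in)² = 48.40 in^2
Rod-side annular area A_ann = π/4 × (7.85² − 6.10²) = 19.17 in^2
Net thrust = P_cap·A_cap − P_rod·A_ann = 2.023e5 lbf − 9261 lbf

F ≈ 1.93e5 lbf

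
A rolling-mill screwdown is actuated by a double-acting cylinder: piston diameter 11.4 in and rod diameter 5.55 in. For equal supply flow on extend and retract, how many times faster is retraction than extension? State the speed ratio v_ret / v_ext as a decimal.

Cap-side area A_cap = π/4 × (11.4 in)² = 102.1 in^2
Rod-side annular area A_ann = π/4 × (11.4² − 5.55²) = 77.88 in^2
For equal Q, v ∝ 1/A, so v_ret/v_ext = A_cap/A_ann.

v_ret/v_ext ≈ 1.31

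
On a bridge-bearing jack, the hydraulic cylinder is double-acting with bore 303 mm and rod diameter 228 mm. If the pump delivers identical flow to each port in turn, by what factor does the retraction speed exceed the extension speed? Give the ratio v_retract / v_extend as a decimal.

Cap-side area A_cap = π/4 × (303 mm)² = 72110 mm^2
Rod-side annular area A_ann = π/4 × (303² − 228²) = 31280 mm^2
For equal Q, v ∝ 1/A, so v_ret/v_ext = A_cap/A_ann.

v_ret/v_ext ≈ 2.31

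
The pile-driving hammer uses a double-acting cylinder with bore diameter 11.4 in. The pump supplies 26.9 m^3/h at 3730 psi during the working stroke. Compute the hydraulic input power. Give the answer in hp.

Hydraulic power = P × Q

W ≈ 258 hp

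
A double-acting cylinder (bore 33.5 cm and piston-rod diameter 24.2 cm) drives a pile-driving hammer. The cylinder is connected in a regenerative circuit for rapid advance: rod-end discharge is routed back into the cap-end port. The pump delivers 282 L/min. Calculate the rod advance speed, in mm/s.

In regeneration the rod-end outflow joins the pump flow into the cap end, so the net volume the pump must supply per unit advance equals the rod cross-section area.
Rod cross-section A_rod = π/4 × (24.2 cm)² = 460.0 cm^2
v = Q_pump / A_rod

v ≈ 102 mm/s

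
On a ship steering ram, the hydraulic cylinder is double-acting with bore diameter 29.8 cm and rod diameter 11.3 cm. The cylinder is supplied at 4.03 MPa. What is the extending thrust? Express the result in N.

F ≈ 2.81e5 N

Cap-side area A_cap = π/4 × (29.8 cm)² = 697.5 cm^2
F = P × A_cap = 4.03 MPa × A_cap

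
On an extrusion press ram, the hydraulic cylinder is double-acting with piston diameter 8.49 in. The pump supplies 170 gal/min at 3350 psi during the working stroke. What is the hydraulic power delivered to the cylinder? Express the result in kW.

W ≈ 248 kW

Hydraulic power = P × Q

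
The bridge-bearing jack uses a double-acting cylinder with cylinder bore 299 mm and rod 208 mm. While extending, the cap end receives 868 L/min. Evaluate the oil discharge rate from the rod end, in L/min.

Q_out ≈ 448 L/min

Cap-side area A_cap = π/4 × (299 mm)² = 70220 mm^2
Rod-side annular area A_ann = π/4 × (299² − 208²) = 36240 mm^2
Piston speed v = Q_in/A_cap; rod-end outflow Q_out = v × A_ann = Q_in × A_ann/A_cap.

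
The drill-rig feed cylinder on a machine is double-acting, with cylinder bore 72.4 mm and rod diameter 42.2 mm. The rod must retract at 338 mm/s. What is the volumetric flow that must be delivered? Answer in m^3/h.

Rod-side annular area A_ann = π/4 × (72.4² − 42.2²) = 2718 mm^2
Q = A × v

Q ≈ 3.31 m^3/h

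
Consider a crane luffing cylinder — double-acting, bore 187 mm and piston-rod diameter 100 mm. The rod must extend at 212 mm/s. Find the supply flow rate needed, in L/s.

Cap-side area A_cap = π/4 × (187 mm)² = 27460 mm^2
Q = A × v

Q ≈ 5.82 L/s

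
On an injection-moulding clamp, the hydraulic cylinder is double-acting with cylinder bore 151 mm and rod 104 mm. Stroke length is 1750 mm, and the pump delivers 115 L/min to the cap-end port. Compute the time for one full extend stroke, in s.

t ≈ 16.4 s

Cap-side area A_cap = π/4 × (151 mm)² = 17910 mm^2
Swept volume V = A × L; t = V / Q = A·L / Q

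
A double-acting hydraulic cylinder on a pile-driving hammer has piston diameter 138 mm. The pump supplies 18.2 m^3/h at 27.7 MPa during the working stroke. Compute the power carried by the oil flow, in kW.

W ≈ 140 kW

Hydraulic power = P × Q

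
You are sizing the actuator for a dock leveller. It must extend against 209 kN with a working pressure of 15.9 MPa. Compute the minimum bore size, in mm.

D ≈ 129 mm

Extension force acts on the full piston face: F = P × (π/4)D².
D = √(4F / (πP)) = √(4 × 209 kN / (π × 15.9 MPa))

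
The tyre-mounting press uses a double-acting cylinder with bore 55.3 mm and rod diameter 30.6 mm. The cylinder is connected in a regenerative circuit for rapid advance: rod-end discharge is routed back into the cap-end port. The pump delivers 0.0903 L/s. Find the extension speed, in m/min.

In regeneration the rod-end outflow joins the pump flow into the cap end, so the net volume the pump must supply per unit advance equals the rod cross-section area.
Rod cross-section A_rod = π/4 × (30.6 mm)² = 735.4 mm^2
v = Q_pump / A_rod

v ≈ 7.37 m/min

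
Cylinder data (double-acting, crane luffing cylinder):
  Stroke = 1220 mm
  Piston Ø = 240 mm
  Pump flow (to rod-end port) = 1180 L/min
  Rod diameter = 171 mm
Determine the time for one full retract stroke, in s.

t ≈ 1.38 s

Rod-side annular area A_ann = π/4 × (240² − 171²) = 22270 mm^2
Swept volume V = A × L; t = V / Q = A·L / Q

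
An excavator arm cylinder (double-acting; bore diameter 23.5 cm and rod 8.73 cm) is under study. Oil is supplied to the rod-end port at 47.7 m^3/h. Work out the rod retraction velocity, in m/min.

v ≈ 21.3 m/min

Rod-side annular area A_ann = π/4 × (23.5² − 8.73²) = 373.9 cm^2
Flow into the rod-end port fills the annular volume.
v = Q / A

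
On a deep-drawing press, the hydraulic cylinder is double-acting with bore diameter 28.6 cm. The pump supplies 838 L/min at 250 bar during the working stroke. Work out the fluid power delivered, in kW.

W ≈ 349 kW

Hydraulic power = P × Q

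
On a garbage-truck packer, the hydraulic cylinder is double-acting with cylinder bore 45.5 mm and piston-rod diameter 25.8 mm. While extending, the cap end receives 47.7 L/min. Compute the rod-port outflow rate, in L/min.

Q_out ≈ 32.4 L/min

Cap-side area A_cap = π/4 × (45.5 mm)² = 1626 mm^2
Rod-side annular area A_ann = π/4 × (45.5² − 25.8²) = 1103 mm^2
Piston speed v = Q_in/A_cap; rod-end outflow Q_out = v × A_ann = Q_in × A_ann/A_cap.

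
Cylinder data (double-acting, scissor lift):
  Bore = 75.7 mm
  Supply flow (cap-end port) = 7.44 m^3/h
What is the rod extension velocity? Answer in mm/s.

v ≈ 459 mm/s

Cap-side area A_cap = π/4 × (75.7 mm)² = 4501 mm^2
v = Q / A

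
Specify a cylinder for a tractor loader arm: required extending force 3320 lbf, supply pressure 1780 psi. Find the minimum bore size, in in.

Extension force acts on the full piston face: F = P × (π/4)D².
D = √(4F / (πP)) = √(4 × 3320 lbf / (π × 1780 psi))

D ≈ 1.54 in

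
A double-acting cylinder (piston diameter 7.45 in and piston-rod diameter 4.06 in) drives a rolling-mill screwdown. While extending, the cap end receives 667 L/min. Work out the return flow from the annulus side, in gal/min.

Cap-side area A_cap = π/4 × (7.45 in)² = 43.59 in^2
Rod-side annular area A_ann = π/4 × (7.45² − 4.06²) = 30.65 in^2
Piston speed v = Q_in/A_cap; rod-end outflow Q_out = v × A_ann = Q_in × A_ann/A_cap.

Q_out ≈ 124 gal/min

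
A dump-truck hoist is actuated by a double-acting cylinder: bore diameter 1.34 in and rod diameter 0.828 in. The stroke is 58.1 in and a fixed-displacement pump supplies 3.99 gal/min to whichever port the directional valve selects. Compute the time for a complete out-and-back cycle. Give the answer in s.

t ≈ 8.63 s

Cap-side area A_cap = π/4 × (1.34 in)² = 1.410 in^2
Rod-side annular area A_ann = π/4 × (1.34² − 0.828²) = 0.8718 in^2
t_ext = A_cap·L/Q = 5.334 s
t_ret = A_ann·L/Q = 3.297 s
t_cycle = t_ext + t_ret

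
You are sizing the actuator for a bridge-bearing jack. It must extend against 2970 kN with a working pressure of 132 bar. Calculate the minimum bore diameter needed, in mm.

Extension force acts on the full piston face: F = P × (π/4)D².
D = √(4F / (πP)) = √(4 × 2970 kN / (π × 132 bar))

D ≈ 535 mm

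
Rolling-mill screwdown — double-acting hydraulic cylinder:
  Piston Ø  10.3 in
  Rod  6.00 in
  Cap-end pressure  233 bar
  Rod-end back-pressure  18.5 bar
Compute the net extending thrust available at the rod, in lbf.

Cap-side area A_cap = π/4 × (10.3 in)² = 83.32 in^2
Rod-side annular area A_ann = π/4 × (10.3² − 6.00²) = 55.05 in^2
Net thrust = P_cap·A_cap − P_rod·A_ann = 2.816e5 lbf − 14770 lbf

F ≈ 2.67e5 lbf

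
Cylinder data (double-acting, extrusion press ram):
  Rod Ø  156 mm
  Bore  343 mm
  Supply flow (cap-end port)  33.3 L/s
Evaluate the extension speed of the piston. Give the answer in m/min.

Cap-side area A_cap = π/4 × (343 mm)² = 92400 mm^2
v = Q / A

v ≈ 21.6 m/min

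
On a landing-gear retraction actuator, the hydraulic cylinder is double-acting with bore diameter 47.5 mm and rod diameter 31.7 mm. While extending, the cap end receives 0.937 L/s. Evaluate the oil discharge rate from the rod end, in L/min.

Q_out ≈ 31.2 L/min

Cap-side area A_cap = π/4 × (47.5 mm)² = 1772 mm^2
Rod-side annular area A_ann = π/4 × (47.5² − 31.7²) = 982.8 mm^2
Piston speed v = Q_in/A_cap; rod-end outflow Q_out = v × A_ann = Q_in × A_ann/A_cap.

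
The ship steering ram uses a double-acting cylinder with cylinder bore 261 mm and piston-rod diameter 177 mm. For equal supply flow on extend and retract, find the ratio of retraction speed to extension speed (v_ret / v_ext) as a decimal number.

Cap-side area A_cap = π/4 × (261 mm)² = 53500 mm^2
Rod-side annular area A_ann = π/4 × (261² − 177²) = 28900 mm^2
For equal Q, v ∝ 1/A, so v_ret/v_ext = A_cap/A_ann.

v_ret/v_ext ≈ 1.85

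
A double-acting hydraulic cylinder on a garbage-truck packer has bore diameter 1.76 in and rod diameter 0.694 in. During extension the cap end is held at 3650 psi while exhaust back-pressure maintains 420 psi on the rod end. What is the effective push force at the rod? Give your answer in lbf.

Cap-side area A_cap = π/4 × (1.76 in)² = 2.433 in^2
Rod-side annular area A_ann = π/4 × (1.76² − 0.694²) = 2.055 in^2
Net thrust = P_cap·A_cap − P_rod·A_ann = 8880 lbf − 862.9 lbf

F ≈ 8020 lbf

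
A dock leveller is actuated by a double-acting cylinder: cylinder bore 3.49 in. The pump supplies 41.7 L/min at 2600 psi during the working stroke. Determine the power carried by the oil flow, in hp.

Hydraulic power = P × Q

W ≈ 16.7 hp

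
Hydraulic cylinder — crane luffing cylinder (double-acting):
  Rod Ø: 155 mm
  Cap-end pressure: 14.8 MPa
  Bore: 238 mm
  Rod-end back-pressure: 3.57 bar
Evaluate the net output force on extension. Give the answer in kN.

F ≈ 649 kN

Cap-side area A_cap = π/4 × (238 mm)² = 44490 mm^2
Rod-side annular area A_ann = π/4 × (238² − 155²) = 25620 mm^2
Net thrust = P_cap·A_cap − P_rod·A_ann = 658.4 kN − 9.146 kN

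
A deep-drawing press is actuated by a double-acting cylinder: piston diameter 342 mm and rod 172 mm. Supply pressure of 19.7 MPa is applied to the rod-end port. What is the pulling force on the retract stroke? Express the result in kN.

F ≈ 1350 kN

Rod-side annular area A_ann = π/4 × (342² − 172²) = 68630 mm^2
On retraction the pressure acts on the annular area (bore minus rod).
F = P × A_ann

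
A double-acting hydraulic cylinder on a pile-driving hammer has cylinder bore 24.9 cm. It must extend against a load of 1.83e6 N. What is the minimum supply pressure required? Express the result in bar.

Cap-side area A_cap = π/4 × (24.9 cm)² = 487.0 cm^2
P = F / A = 1.83e6 N / A

P ≈ 376 bar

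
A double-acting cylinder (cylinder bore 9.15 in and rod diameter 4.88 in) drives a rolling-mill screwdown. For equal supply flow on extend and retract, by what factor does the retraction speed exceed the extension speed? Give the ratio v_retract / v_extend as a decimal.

Cap-side area A_cap = π/4 × (9.15 in)² = 65.76 in^2
Rod-side annular area A_ann = π/4 × (9.15² − 4.88²) = 47.05 in^2
For equal Q, v ∝ 1/A, so v_ret/v_ext = A_cap/A_ann.

v_ret/v_ext ≈ 1.40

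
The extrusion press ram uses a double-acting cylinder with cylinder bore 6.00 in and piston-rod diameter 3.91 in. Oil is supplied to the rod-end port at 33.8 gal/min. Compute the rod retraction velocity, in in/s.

Rod-side annular area A_ann = π/4 × (6.00² − 3.91²) = 16.27 in^2
Flow into the rod-end port fills the annular volume.
v = Q / A

v ≈ 8.00 in/s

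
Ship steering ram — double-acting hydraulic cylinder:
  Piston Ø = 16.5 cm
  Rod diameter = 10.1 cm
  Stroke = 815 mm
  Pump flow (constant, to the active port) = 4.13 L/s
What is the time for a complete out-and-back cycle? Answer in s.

Cap-side area A_cap = π/4 × (16.5 cm)² = 213.8 cm^2
Rod-side annular area A_ann = π/4 × (16.5² − 10.1²) = 133.7 cm^2
t_ext = A_cap·L/Q = 4.220 s
t_ret = A_ann·L/Q = 2.639 s
t_cycle = t_ext + t_ret

t ≈ 6.86 s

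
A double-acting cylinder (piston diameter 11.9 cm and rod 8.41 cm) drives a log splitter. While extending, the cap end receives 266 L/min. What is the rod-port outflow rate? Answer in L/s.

Q_out ≈ 2.22 L/s

Cap-side area A_cap = π/4 × (11.9 cm)² = 111.2 cm^2
Rod-side annular area A_ann = π/4 × (11.9² − 8.41²) = 55.67 cm^2
Piston speed v = Q_in/A_cap; rod-end outflow Q_out = v × A_ann = Q_in × A_ann/A_cap.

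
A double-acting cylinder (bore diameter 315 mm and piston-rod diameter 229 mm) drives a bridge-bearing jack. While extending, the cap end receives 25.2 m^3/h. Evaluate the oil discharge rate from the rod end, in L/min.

Cap-side area A_cap = π/4 × (315 mm)² = 77930 mm^2
Rod-side annular area A_ann = π/4 × (315² − 229²) = 36740 mm^2
Piston speed v = Q_in/A_cap; rod-end outflow Q_out = v × A_ann = Q_in × A_ann/A_cap.

Q_out ≈ 198 L/min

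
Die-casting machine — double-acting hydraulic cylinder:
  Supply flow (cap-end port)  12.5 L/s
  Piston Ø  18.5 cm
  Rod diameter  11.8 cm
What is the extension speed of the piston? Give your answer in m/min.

Cap-side area A_cap = π/4 × (18.5 cm)² = 268.8 cm^2
v = Q / A

v ≈ 27.9 m/min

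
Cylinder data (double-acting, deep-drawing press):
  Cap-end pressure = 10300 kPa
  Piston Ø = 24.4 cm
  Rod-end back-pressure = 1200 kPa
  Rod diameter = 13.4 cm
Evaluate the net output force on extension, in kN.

F ≈ 442 kN

Cap-side area A_cap = π/4 × (24.4 cm)² = 467.6 cm^2
Rod-side annular area A_ann = π/4 × (24.4² − 13.4²) = 326.6 cm^2
Net thrust = P_cap·A_cap − P_rod·A_ann = 481.6 kN − 39.19 kN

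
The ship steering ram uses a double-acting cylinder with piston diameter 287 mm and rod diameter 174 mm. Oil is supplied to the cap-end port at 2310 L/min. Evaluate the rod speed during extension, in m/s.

Cap-side area A_cap = π/4 × (287 mm)² = 64690 mm^2
v = Q / A

v ≈ 0.595 m/s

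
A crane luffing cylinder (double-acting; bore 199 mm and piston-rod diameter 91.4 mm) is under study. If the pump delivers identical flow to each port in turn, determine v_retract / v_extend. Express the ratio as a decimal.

v_ret/v_ext ≈ 1.27

Cap-side area A_cap = π/4 × (199 mm)² = 31100 mm^2
Rod-side annular area A_ann = π/4 × (199² − 91.4²) = 24540 mm^2
For equal Q, v ∝ 1/A, so v_ret/v_ext = A_cap/A_ann.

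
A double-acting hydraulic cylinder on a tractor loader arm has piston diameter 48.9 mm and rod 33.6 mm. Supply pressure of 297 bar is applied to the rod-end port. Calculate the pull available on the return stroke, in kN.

F ≈ 29.4 kN

Rod-side annular area A_ann = π/4 × (48.9² − 33.6²) = 991.4 mm^2
On retraction the pressure acts on the annular area (bore minus rod).
F = P × A_ann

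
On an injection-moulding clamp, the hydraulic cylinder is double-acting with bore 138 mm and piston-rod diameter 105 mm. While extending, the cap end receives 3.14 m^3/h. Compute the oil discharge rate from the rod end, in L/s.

Q_out ≈ 0.367 L/s

Cap-side area A_cap = π/4 × (138 mm)² = 14960 mm^2
Rod-side annular area A_ann = π/4 × (138² − 105²) = 6298 mm^2
Piston speed v = Q_in/A_cap; rod-end outflow Q_out = v × A_ann = Q_in × A_ann/A_cap.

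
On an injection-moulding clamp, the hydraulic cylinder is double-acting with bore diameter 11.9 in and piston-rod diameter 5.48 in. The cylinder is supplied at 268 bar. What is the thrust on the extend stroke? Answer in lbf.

F ≈ 4.32e5 lbf

Cap-side area A_cap = π/4 × (11.9 in)² = 111.2 in^2
F = P × A_cap = 268 bar × A_cap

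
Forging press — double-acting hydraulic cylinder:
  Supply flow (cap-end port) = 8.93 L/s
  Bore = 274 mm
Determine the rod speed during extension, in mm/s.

v ≈ 151 mm/s

Cap-side area A_cap = π/4 × (274 mm)² = 58960 mm^2
v = Q / A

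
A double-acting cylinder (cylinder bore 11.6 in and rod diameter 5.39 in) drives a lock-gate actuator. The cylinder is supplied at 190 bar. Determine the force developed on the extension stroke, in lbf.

Cap-side area A_cap = π/4 × (11.6 in)² = 105.7 in^2
F = P × A_cap = 190 bar × A_cap

F ≈ 2.91e5 lbf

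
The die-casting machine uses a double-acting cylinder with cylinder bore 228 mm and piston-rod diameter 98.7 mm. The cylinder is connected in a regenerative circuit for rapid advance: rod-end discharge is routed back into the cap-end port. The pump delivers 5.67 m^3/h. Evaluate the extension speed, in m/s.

In regeneration the rod-end outflow joins the pump flow into the cap end, so the net volume the pump must supply per unit advance equals the rod cross-section area.
Rod cross-section A_rod = π/4 × (98.7 mm)² = 7651 mm^2
v = Q_pump / A_rod

v ≈ 0.206 m/s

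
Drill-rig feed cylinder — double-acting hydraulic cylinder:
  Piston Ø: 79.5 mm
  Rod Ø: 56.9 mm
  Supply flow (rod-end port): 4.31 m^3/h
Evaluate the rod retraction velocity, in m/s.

Rod-side annular area A_ann = π/4 × (79.5² − 56.9²) = 2421 mm^2
Flow into the rod-end port fills the annular volume.
v = Q / A

v ≈ 0.494 m/s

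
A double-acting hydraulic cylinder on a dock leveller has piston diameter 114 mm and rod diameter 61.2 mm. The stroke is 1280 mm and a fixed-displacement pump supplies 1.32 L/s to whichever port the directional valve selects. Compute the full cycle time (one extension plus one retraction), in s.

t ≈ 16.9 s

Cap-side area A_cap = π/4 × (114 mm)² = 10210 mm^2
Rod-side annular area A_ann = π/4 × (114² − 61.2²) = 7265 mm^2
t_ext = A_cap·L/Q = 9.898 s
t_ret = A_ann·L/Q = 7.045 s
t_cycle = t_ext + t_ret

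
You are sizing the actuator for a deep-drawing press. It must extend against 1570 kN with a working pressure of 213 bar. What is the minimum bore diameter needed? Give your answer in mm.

Extension force acts on the full piston face: F = P × (π/4)D².
D = √(4F / (πP)) = √(4 × 1570 kN / (π × 213 bar))

D ≈ 306 mm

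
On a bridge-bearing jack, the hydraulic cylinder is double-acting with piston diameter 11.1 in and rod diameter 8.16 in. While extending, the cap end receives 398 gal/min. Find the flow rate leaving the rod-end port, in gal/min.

Cap-side area A_cap = π/4 × (11.1 in)² = 96.77 in^2
Rod-side annular area A_ann = π/4 × (11.1² − 8.16²) = 44.47 in^2
Piston speed v = Q_in/A_cap; rod-end outflow Q_out = v × A_ann = Q_in × A_ann/A_cap.

Q_out ≈ 183 gal/min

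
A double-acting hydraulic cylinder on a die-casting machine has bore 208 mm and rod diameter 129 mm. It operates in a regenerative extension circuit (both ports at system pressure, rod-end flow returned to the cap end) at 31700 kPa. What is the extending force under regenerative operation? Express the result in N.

With equal pressure on both faces, forces on the annular region cancel; the net push is pressure × rod cross-section.
Rod cross-section A_rod = π/4 × (129 mm)² = 13070 mm^2
F = P × A_rod

F ≈ 4.14e5 N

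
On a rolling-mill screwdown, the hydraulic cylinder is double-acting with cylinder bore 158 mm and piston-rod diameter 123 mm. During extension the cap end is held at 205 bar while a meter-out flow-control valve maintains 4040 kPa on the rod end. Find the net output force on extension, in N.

F ≈ 3.71e5 N

Cap-side area A_cap = π/4 × (158 mm)² = 19610 mm^2
Rod-side annular area A_ann = π/4 × (158² − 123²) = 7724 mm^2
Net thrust = P_cap·A_cap − P_rod·A_ann = 4.019e5 N − 31210 N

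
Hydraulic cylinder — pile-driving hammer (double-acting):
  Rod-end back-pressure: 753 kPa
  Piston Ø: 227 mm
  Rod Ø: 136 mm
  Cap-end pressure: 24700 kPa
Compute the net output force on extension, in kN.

F ≈ 980 kN

Cap-side area A_cap = π/4 × (227 mm)² = 40470 mm^2
Rod-side annular area A_ann = π/4 × (227² − 136²) = 25940 mm^2
Net thrust = P_cap·A_cap − P_rod·A_ann = 999.6 kN − 19.54 kN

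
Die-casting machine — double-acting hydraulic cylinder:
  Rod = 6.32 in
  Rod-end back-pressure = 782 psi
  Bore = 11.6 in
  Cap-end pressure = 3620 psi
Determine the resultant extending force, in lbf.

F ≈ 3.24e5 lbf

Cap-side area A_cap = π/4 × (11.6 in)² = 105.7 in^2
Rod-side annular area A_ann = π/4 × (11.6² − 6.32²) = 74.31 in^2
Net thrust = P_cap·A_cap − P_rod·A_ann = 3.826e5 lbf − 58110 lbf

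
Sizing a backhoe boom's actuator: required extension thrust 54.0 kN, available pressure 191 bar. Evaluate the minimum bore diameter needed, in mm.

D ≈ 60.0 mm

Extension force acts on the full piston face: F = P × (π/4)D².
D = √(4F / (πP)) = √(4 × 54.0 kN / (π × 191 bar))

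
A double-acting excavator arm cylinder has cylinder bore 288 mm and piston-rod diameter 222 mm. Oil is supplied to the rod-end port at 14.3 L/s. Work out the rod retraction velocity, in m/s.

v ≈ 0.541 m/s

Rod-side annular area A_ann = π/4 × (288² − 222²) = 26440 mm^2
Flow into the rod-end port fills the annular volume.
v = Q / A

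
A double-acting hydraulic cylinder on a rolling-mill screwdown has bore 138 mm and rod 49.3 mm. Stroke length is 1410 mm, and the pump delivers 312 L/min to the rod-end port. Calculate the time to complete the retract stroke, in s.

t ≈ 3.54 s

Rod-side annular area A_ann = π/4 × (138² − 49.3²) = 13050 mm^2
Swept volume V = A × L; t = V / Q = A·L / Q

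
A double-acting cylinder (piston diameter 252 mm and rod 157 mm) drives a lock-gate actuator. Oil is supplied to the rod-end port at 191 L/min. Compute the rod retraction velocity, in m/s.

v ≈ 0.104 m/s

Rod-side annular area A_ann = π/4 × (252² − 157²) = 30520 mm^2
Flow into the rod-end port fills the annular volume.
v = Q / A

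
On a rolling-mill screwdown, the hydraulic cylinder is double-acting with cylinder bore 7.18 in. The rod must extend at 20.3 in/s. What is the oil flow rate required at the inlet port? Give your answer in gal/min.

Q ≈ 213 gal/min

Cap-side area A_cap = π/4 × (7.18 in)² = 40.49 in^2
Q = A × v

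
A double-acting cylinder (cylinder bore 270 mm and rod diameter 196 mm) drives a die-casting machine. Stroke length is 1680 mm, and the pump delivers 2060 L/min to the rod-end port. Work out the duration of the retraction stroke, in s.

Rod-side annular area A_ann = π/4 × (270² − 196²) = 27080 mm^2
Swept volume V = A × L; t = V / Q = A·L / Q

t ≈ 1.33 s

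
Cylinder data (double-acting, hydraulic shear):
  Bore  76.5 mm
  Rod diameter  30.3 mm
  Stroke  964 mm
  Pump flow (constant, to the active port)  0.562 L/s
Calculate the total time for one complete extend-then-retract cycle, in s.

Cap-side area A_cap = π/4 × (76.5 mm)² = 4596 mm^2
Rod-side annular area A_ann = π/4 × (76.5² − 30.3²) = 3875 mm^2
t_ext = A_cap·L/Q = 7.884 s
t_ret = A_ann·L/Q = 6.647 s
t_cycle = t_ext + t_ret

t ≈ 14.5 s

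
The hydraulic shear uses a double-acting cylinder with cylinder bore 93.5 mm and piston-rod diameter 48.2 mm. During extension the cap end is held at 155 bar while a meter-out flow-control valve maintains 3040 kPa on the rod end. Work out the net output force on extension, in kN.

F ≈ 91.1 kN

Cap-side area A_cap = π/4 × (93.5 mm)² = 6866 mm^2
Rod-side annular area A_ann = π/4 × (93.5² − 48.2²) = 5041 mm^2
Net thrust = P_cap·A_cap − P_rod·A_ann = 106.4 kN − 15.33 kN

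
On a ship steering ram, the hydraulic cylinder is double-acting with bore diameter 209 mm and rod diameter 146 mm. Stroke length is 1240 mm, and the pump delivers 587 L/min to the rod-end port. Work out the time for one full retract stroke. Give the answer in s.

t ≈ 2.23 s

Rod-side annular area A_ann = π/4 × (209² − 146²) = 17570 mm^2
Swept volume V = A × L; t = V / Q = A·L / Q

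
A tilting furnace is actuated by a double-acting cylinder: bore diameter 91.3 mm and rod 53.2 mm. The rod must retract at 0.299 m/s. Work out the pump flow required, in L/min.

Rod-side annular area A_ann = π/4 × (91.3² − 53.2²) = 4324 mm^2
Q = A × v

Q ≈ 77.6 L/min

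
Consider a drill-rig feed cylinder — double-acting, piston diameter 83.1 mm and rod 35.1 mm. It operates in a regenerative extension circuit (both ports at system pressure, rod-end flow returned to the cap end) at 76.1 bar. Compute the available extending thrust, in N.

F ≈ 7360 N

With equal pressure on both faces, forces on the annular region cancel; the net push is pressure × rod cross-section.
Rod cross-section A_rod = π/4 × (35.1 mm)² = 967.6 mm^2
F = P × A_rod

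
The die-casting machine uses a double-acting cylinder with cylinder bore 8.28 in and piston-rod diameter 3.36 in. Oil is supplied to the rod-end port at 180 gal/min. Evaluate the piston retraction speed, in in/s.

v ≈ 15.4 in/s

Rod-side annular area A_ann = π/4 × (8.28² − 3.36²) = 44.98 in^2
Flow into the rod-end port fills the annular volume.
v = Q / A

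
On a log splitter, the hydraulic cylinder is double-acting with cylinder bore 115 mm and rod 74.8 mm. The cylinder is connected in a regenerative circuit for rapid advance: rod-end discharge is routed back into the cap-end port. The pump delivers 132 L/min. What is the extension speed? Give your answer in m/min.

v ≈ 30.0 m/min

In regeneration the rod-end outflow joins the pump flow into the cap end, so the net volume the pump must supply per unit advance equals the rod cross-section area.
Rod cross-section A_rod = π/4 × (74.8 mm)² = 4394 mm^2
v = Q_pump / A_rod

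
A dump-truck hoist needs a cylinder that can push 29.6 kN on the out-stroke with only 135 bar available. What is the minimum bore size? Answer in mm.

D ≈ 52.8 mm

Extension force acts on the full piston face: F = P × (π/4)D².
D = √(4F / (πP)) = √(4 × 29.6 kN / (π × 135 bar))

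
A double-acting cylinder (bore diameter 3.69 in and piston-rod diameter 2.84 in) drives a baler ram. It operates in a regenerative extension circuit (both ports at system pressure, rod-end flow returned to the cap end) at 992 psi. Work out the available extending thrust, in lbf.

F ≈ 6280 lbf

With equal pressure on both faces, forces on the annular region cancel; the net push is pressure × rod cross-section.
Rod cross-section A_rod = π/4 × (2.84 in)² = 6.335 in^2
F = P × A_rod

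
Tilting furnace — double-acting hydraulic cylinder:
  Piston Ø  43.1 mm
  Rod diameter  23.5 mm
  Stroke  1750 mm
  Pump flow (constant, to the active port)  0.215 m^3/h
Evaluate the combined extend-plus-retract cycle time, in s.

Cap-side area A_cap = π/4 × (43.1 mm)² = 1459 mm^2
Rod-side annular area A_ann = π/4 × (43.1² − 23.5²) = 1025 mm^2
t_ext = A_cap·L/Q = 42.75 s
t_ret = A_ann·L/Q = 30.04 s
t_cycle = t_ext + t_ret

t ≈ 72.8 s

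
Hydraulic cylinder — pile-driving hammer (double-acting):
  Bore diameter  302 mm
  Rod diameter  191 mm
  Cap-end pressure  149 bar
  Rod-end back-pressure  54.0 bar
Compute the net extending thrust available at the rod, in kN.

Cap-side area A_cap = π/4 × (302 mm)² = 71630 mm^2
Rod-side annular area A_ann = π/4 × (302² − 191²) = 42980 mm^2
Net thrust = P_cap·A_cap − P_rod·A_ann = 1067 kN − 232.1 kN

F ≈ 835 kN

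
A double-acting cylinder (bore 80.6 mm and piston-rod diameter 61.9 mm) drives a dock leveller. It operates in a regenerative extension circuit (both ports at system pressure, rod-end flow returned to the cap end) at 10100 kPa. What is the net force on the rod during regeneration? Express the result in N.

With equal pressure on both faces, forces on the annular region cancel; the net push is pressure × rod cross-section.
Rod cross-section A_rod = π/4 × (61.9 mm)² = 3009 mm^2
F = P × A_rod

F ≈ 30400 N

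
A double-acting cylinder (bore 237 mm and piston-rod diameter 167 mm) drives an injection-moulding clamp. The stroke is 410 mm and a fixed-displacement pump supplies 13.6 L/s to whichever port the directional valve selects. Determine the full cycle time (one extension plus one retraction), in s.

t ≈ 2.00 s

Cap-side area A_cap = π/4 × (237 mm)² = 44120 mm^2
Rod-side annular area A_ann = π/4 × (237² − 167²) = 22210 mm^2
t_ext = A_cap·L/Q = 1.330 s
t_ret = A_ann·L/Q = 0.6696 s
t_cycle = t_ext + t_ret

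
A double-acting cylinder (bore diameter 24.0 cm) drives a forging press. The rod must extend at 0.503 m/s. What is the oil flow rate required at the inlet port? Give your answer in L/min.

Q ≈ 1370 L/min

Cap-side area A_cap = π/4 × (24.0 cm)² = 452.4 cm^2
Q = A × v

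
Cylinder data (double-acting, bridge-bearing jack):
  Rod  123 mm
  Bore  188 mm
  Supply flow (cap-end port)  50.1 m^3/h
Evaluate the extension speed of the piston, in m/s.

Cap-side area A_cap = π/4 × (188 mm)² = 27760 mm^2
v = Q / A

v ≈ 0.501 m/s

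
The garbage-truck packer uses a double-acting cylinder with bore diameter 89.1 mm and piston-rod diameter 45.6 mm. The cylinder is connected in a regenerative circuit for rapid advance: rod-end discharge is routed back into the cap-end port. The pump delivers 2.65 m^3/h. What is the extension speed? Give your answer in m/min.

In regeneration the rod-end outflow joins the pump flow into the cap end, so the net volume the pump must supply per unit advance equals the rod cross-section area.
Rod cross-section A_rod = π/4 × (45.6 mm)² = 1633 mm^2
v = Q_pump / A_rod

v ≈ 27.0 m/min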